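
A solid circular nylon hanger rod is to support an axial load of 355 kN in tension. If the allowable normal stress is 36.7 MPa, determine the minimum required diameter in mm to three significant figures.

111 mm

Required area A ≥ P/σ_allow = 355000/36.7 = 9673 mm².
For a solid circular section, d ≥ √(4A/π) = 111 mm.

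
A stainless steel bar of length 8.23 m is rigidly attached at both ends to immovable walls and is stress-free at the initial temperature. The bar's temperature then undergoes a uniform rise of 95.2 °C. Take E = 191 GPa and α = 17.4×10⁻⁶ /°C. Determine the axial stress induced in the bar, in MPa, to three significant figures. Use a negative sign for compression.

-316 MPa

Free thermal expansion αLΔT = 17.4e-6 · 8230 · 95.2 = 13.63 mm.
The walls impose strain ε = −(13.63)/8230 = -1.6565e-03; σ = Eε = 191000 · -1.6565e-03 = -316.4 MPa.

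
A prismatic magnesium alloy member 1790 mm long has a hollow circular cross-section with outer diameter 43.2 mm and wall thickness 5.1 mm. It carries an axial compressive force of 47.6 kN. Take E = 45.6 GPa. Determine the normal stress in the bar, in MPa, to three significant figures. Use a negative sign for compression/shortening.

-78.0 MPa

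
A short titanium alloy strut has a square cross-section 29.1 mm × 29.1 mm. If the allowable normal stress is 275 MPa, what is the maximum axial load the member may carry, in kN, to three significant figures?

A = 846.8 mm².
P_max = σ_allow · A = 275 · 846.8 = 232900 N = 232.9 kN.

233 kN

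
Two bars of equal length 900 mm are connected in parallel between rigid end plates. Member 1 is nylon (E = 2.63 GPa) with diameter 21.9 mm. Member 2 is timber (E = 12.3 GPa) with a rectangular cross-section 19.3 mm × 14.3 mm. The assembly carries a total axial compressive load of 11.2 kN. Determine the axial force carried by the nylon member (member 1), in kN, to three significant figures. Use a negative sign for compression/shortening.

-2.53 kN

A_1 = 376.7 mm².
A_2 = 276 mm².
Equal strain + equilibrium ⇒ each member carries load in proportion to AE: A₁E₁ = 990700 N, A₂E₂ = 3395000 N, ΣAE = 4385000 N.
F₁ = P·A₁E₁/ΣAE = -11200·990700/4385000 = -2530 N.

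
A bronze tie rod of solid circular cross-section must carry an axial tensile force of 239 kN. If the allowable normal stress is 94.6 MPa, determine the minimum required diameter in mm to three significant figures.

56.7 mm

Required area A ≥ P/σ_allow = 239000/94.6 = 2526 mm².
For a solid circular section, d ≥ √(4A/π) = 56.72 mm.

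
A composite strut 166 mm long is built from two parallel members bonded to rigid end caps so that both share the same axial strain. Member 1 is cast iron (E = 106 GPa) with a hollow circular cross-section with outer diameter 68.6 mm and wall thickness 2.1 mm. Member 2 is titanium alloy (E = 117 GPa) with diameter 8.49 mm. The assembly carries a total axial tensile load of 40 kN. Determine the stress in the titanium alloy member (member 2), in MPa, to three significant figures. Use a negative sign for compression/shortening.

A_1 = 438.7 mm².
A_2 = 56.61 mm².
Equal strain + equilibrium ⇒ each member carries load in proportion to AE: A₁E₁ = 46500000 N, A₂E₂ = 6624000 N, ΣAE = 53130000 N.
σ₂ = P·E₂/ΣAE = 40000·117000/53130000 = 88.09 MPa.

88.1 MPa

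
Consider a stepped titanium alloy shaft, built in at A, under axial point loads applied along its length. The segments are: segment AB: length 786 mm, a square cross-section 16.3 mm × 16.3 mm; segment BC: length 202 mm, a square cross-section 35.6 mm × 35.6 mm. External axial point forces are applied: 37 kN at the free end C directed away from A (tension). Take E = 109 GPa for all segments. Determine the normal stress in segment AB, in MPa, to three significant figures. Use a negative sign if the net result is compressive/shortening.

Internal axial forces (sectioning from the free end, tension +): N_BC = 37 kN, N_AB = 37 kN.
A_AB = 265.7 mm².
σ_AB = N_AB/A_AB = 37000/265.7 = 139.3 MPa.

139 MPa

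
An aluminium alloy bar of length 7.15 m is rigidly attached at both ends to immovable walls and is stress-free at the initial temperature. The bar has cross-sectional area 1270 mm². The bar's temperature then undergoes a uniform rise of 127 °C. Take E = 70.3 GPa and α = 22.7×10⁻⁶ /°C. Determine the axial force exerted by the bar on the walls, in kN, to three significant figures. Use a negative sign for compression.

-257 kN

Free thermal expansion αLΔT = 22.7e-6 · 7150 · 127 = 20.61 mm.
The walls impose strain ε = −(20.61)/7150 = -2.8829e-03; σ = Eε = 70300 · -2.8829e-03 = -202.7 MPa.
Wall reaction R = σ·A = -202.7·1270 = -257400 N = -257.4 kN.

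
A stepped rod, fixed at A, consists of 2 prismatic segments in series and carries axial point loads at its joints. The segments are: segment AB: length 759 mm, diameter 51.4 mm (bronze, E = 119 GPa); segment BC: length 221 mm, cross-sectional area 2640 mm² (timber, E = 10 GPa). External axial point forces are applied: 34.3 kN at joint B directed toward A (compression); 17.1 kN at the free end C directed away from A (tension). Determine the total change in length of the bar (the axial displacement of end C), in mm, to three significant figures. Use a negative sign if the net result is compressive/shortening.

0.0903 mm

Internal axial forces (sectioning from the free end, tension +): N_BC = 17.1 kN, N_AB = -17.2 kN.
A_AB = 2075 mm².
δ_AB = -17200·759/(2075·119000) = -0.05287 mm
δ_BC = 17100·221/(2640·10000) = 0.1431 mm
δ = Σδ_i = 0.09028 mm.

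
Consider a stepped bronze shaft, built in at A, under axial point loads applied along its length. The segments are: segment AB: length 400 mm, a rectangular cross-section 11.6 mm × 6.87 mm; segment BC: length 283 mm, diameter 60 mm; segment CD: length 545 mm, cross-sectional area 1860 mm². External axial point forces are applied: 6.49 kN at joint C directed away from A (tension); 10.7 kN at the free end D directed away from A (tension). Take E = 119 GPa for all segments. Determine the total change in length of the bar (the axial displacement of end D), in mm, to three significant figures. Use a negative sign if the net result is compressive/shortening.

0.766 mm

Internal axial forces (sectioning from the free end, tension +): N_CD = 10.7 kN, N_BC = 17.19 kN, N_AB = 17.19 kN.
A_AB = 79.69 mm².
A_BC = 2827 mm².
δ_AB = 17190·400/(79.69·119000) = 0.7251 mm
δ_BC = 17190·283/(2827·119000) = 0.01446 mm
δ_CD = 10700·545/(1860·119000) = 0.02635 mm
δ = Σδ_i = 0.7659 mm.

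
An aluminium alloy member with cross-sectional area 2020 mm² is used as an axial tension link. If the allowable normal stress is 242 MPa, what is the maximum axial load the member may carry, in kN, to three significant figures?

489 kN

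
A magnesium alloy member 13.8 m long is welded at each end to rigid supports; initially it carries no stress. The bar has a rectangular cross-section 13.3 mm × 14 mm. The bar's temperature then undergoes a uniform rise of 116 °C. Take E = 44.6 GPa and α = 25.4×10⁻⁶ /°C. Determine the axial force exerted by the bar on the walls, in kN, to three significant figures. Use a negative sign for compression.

-24.5 kN

Free thermal expansion αLΔT = 25.4e-6 · 13800 · 116 = 40.66 mm.
The walls impose strain ε = −(40.66)/13800 = -2.9464e-03; σ = Eε = 44600 · -2.9464e-03 = -131.4 MPa.
Wall reaction R = σ·A = -131.4·186.2 = -24470 N = -24.47 kN.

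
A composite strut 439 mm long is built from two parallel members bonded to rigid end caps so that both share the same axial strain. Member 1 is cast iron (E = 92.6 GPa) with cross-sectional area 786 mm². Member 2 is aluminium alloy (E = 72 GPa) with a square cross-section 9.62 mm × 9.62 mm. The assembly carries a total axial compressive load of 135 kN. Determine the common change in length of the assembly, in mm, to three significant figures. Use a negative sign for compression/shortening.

A_2 = 92.54 mm².
Equal strain + equilibrium ⇒ each member carries load in proportion to AE: A₁E₁ = 72780000 N, A₂E₂ = 6663000 N, ΣAE = 79450000 N.
δ = PL/ΣAE = -135000·439/79450000 = -0.746 mm.

-0.746 mm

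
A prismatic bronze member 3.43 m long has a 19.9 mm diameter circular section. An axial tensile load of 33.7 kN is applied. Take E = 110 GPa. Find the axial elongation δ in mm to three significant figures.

3.38 mm

A = 311 mm².
δ_mech = NL/(AE) = 33700·3430/(311·110000) = 3.379 mm.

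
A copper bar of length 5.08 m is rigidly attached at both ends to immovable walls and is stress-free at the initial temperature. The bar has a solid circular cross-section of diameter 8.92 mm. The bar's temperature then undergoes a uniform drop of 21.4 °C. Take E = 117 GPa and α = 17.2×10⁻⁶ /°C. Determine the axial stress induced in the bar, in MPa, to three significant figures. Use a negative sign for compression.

43.1 MPa

Free thermal expansion αLΔT = 17.2e-6 · 5080 · -21.4 = -1.87 mm.
The walls impose strain ε = −(-1.87)/5080 = 3.6808e-04; σ = Eε = 117000 · 3.6808e-04 = 43.07 MPa.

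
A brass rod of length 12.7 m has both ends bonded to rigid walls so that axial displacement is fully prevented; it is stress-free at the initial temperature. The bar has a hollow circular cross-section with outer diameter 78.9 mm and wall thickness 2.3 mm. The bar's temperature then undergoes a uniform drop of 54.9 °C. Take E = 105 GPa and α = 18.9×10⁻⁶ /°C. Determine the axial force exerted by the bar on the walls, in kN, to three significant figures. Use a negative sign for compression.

60.3 kN

Free thermal expansion αLΔT = 18.9e-6 · 12700 · -54.9 = -13.18 mm.
The walls impose strain ε = −(-13.18)/12700 = 1.0376e-03; σ = Eε = 105000 · 1.0376e-03 = 108.9 MPa.
Wall reaction R = σ·A = 108.9·553.5 = 60300 N = 60.3 kN.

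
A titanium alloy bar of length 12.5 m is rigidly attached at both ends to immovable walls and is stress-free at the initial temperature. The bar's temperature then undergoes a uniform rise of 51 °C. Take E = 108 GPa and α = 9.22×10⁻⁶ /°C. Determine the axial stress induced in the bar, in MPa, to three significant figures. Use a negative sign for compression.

Free thermal expansion αLΔT = 9.22e-6 · 12500 · 51 = 5.878 mm.
The walls impose strain ε = −(5.878)/12500 = -4.7022e-04; σ = Eε = 108000 · -4.7022e-04 = -50.78 MPa.

-50.8 MPa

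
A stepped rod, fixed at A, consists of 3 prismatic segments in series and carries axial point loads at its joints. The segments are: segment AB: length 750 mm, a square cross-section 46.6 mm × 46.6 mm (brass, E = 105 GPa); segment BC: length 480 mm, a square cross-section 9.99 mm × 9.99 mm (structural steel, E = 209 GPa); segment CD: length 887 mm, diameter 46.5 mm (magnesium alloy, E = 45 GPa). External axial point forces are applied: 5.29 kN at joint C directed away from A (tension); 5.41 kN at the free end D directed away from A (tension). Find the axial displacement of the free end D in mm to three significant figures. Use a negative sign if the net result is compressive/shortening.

0.344 mm

Internal axial forces (sectioning from the free end, tension +): N_CD = 5.41 kN, N_BC = 10.7 kN, N_AB = 10.7 kN.
A_AB = 2172 mm².
A_BC = 99.8 mm².
A_CD = 1698 mm².
δ_AB = 10700·750/(2172·105000) = 0.0352 mm
δ_BC = 10700·480/(99.8·209000) = 0.2462 mm
δ_CD = 5410·887/(1698·45000) = 0.06279 mm
δ = Σδ_i = 0.3442 mm.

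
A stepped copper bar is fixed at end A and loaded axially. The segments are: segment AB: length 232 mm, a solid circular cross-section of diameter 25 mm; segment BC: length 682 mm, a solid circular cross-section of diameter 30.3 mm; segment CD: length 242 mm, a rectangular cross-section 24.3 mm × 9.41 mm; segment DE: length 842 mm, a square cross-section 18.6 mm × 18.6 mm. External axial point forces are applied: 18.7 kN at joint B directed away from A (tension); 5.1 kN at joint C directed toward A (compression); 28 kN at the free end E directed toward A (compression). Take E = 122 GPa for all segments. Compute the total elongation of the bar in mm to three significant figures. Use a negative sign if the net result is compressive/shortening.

-1.11 mm

Internal axial forces (sectioning from the free end, tension +): N_DE = -28 kN, N_CD = -28 kN, N_BC = -33.1 kN, N_AB = -14.4 kN.
A_AB = 490.9 mm².
A_BC = 721.1 mm².
A_CD = 228.7 mm².
A_DE = 346 mm².
δ_AB = -14400·232/(490.9·122000) = -0.05579 mm
δ_BC = -33100·682/(721.1·122000) = -0.2566 mm
δ_CD = -28000·242/(228.7·122000) = -0.2429 mm
δ_DE = -28000·842/(346·122000) = -0.5586 mm
δ = Σδ_i = -1.114 mm.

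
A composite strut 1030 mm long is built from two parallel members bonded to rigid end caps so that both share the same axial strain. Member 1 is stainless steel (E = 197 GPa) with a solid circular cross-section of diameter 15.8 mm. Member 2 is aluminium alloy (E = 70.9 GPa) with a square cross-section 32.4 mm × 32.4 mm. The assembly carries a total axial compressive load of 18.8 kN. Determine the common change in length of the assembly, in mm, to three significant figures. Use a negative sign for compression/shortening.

-0.171 mm

A_1 = 196.1 mm².
A_2 = 1050 mm².
Equal strain + equilibrium ⇒ each member carries load in proportion to AE: A₁E₁ = 38630000 N, A₂E₂ = 74430000 N, ΣAE = 113100000 N.
δ = PL/ΣAE = -18800·1030/113100000 = -0.1713 mm.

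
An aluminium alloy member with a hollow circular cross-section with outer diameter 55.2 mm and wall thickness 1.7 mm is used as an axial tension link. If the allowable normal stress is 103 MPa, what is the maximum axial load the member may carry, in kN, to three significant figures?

29.4 kN

A = 285.7 mm².
P_max = σ_allow · A = 103 · 285.7 = 29430 N = 29.43 kN.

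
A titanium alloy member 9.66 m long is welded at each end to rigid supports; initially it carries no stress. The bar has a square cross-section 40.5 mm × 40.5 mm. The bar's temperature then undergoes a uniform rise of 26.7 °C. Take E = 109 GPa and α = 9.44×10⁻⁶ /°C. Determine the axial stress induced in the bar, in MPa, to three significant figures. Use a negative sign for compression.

Free thermal expansion αLΔT = 9.44e-6 · 9660 · 26.7 = 2.435 mm.
The walls impose strain ε = −(2.435)/9660 = -2.5205e-04; σ = Eε = 109000 · -2.5205e-04 = -27.47 MPa.

-27.5 MPa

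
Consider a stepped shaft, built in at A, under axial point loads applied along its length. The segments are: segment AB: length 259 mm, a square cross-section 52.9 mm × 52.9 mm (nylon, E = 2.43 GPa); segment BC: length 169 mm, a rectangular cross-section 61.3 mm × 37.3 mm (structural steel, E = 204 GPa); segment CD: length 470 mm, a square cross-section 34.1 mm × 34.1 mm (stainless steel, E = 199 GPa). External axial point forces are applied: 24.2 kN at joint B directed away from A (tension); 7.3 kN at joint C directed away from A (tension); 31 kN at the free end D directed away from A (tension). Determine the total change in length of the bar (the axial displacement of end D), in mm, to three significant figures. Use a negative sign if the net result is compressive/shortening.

Internal axial forces (sectioning from the free end, tension +): N_CD = 31 kN, N_BC = 38.3 kN, N_AB = 62.5 kN.
A_AB = 2798 mm².
A_BC = 2286 mm².
A_CD = 1163 mm².
δ_AB = 62500·259/(2798·2430) = 2.38 mm
δ_BC = 38300·169/(2286·204000) = 0.01388 mm
δ_CD = 31000·470/(1163·199000) = 0.06296 mm
δ = Σδ_i = 2.457 mm.

2.46 mm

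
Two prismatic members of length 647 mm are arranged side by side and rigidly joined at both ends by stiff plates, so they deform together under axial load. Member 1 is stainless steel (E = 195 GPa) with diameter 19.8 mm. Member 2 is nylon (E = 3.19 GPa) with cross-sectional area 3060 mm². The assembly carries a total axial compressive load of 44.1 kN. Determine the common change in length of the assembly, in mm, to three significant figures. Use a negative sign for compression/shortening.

A_1 = 307.9 mm².
Equal strain + equilibrium ⇒ each member carries load in proportion to AE: A₁E₁ = 60040000 N, A₂E₂ = 9761000 N, ΣAE = 69800000 N.
δ = PL/ΣAE = -44100·647/69800000 = -0.4088 mm.

-0.409 mm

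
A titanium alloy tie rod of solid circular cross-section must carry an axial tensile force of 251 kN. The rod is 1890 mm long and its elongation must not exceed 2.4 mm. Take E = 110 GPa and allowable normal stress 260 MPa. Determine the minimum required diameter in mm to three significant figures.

47.8 mm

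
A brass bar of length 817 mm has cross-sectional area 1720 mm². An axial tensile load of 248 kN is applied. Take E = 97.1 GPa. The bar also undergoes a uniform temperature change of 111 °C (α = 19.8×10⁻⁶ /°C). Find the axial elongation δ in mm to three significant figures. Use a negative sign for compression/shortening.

3.01 mm

δ_mech = NL/(AE) = 248000·817/(1720·97100) = 1.213 mm.
δ_thermal = αLΔT = 19.8e-6·817·111 = 1.796 mm.
δ = δ_mech + δ_thermal = 3.009 mm.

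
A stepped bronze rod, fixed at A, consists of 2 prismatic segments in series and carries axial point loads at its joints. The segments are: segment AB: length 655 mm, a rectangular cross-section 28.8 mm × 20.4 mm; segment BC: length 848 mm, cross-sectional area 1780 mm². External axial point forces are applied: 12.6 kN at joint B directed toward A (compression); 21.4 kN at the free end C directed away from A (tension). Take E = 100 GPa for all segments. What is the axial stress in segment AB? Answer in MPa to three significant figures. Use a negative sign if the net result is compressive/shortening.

15.0 MPa

Internal axial forces (sectioning from the free end, tension +): N_BC = 21.4 kN, N_AB = 8.8 kN.
A_AB = 587.5 mm².
σ_AB = N_AB/A_AB = 8800/587.5 = 14.98 MPa.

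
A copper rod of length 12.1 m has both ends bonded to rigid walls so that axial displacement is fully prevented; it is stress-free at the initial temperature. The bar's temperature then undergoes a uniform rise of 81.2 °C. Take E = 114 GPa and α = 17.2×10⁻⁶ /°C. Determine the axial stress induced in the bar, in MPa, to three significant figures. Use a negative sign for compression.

Free thermal expansion αLΔT = 17.2e-6 · 12100 · 81.2 = 16.9 mm.
The walls impose strain ε = −(16.9)/12100 = -1.3966e-03; σ = Eε = 114000 · -1.3966e-03 = -159.2 MPa.

-159 MPa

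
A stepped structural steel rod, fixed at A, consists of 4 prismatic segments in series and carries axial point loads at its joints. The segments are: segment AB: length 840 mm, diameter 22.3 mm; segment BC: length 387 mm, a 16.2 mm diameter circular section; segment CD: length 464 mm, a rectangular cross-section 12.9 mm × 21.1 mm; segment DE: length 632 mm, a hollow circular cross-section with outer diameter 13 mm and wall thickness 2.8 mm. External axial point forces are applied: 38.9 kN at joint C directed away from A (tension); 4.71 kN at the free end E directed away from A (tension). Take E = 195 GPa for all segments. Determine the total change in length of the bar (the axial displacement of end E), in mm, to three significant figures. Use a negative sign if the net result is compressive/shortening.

Internal axial forces (sectioning from the free end, tension +): N_DE = 4.71 kN, N_CD = 4.71 kN, N_BC = 43.61 kN, N_AB = 43.61 kN.
A_AB = 390.6 mm².
A_BC = 206.1 mm².
A_CD = 272.2 mm².
A_DE = 89.72 mm².
δ_AB = 43610·840/(390.6·195000) = 0.481 mm
δ_BC = 43610·387/(206.1·195000) = 0.4199 mm
δ_CD = 4710·464/(272.2·195000) = 0.04117 mm
δ_DE = 4710·632/(89.72·195000) = 0.1701 mm
δ = Σδ_i = 1.112 mm.

1.11 mm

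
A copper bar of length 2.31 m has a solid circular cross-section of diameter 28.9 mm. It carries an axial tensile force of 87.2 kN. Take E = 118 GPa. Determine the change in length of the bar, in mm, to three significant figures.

2.60 mm

A = 656 mm².
δ_mech = NL/(AE) = 87200·2310/(656·118000) = 2.602 mm.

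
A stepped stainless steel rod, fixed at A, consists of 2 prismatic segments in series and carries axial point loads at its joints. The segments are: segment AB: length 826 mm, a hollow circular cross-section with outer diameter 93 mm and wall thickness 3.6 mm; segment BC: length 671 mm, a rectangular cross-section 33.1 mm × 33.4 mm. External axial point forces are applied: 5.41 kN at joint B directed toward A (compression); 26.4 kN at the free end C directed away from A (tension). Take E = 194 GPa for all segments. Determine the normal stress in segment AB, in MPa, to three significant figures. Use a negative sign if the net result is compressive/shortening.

20.8 MPa

Internal axial forces (sectioning from the free end, tension +): N_BC = 26.4 kN, N_AB = 20.99 kN.
A_AB = 1011 mm².
σ_AB = N_AB/A_AB = 20990/1011 = 20.76 MPa.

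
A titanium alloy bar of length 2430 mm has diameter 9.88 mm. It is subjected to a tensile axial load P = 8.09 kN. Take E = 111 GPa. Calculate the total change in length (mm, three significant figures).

A = 76.67 mm².
δ_mech = NL/(AE) = 8090·2430/(76.67·111000) = 2.31 mm.

2.31 mm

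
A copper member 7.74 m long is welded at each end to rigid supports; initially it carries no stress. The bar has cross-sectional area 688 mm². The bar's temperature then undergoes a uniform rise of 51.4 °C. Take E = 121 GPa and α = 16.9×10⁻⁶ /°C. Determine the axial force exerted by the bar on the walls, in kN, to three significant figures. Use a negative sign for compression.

Free thermal expansion αLΔT = 16.9e-6 · 7740 · 51.4 = 6.723 mm.
The walls impose strain ε = −(6.723)/7740 = -8.6866e-04; σ = Eε = 121000 · -8.6866e-04 = -105.1 MPa.
Wall reaction R = σ·A = -105.1·688 = -72310 N = -72.31 kN.

-72.3 kN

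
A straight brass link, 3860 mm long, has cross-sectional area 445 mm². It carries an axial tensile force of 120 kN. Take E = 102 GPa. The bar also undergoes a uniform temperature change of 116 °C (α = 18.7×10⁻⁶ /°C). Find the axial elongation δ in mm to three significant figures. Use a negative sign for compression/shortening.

δ_mech = NL/(AE) = 120000·3860/(445·102000) = 10.2 mm.
δ_thermal = αLΔT = 18.7e-6·3860·116 = 8.373 mm.
δ = δ_mech + δ_thermal = 18.58 mm.

18.6 mm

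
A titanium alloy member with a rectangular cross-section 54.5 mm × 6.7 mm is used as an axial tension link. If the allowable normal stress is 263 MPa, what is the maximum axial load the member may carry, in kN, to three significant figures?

96.0 kN

A = 365.2 mm².
P_max = σ_allow · A = 263 · 365.2 = 96030 N = 96.03 kN.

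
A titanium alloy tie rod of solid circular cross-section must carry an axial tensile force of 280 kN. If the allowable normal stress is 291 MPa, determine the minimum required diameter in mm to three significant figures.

35.0 mm

Required area A ≥ P/σ_allow = 280000/291 = 962.2 mm².
For a solid circular section, d ≥ √(4A/π) = 35 mm.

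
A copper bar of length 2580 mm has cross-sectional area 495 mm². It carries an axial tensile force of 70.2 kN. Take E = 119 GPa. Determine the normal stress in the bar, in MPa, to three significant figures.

σ = N/A = 70200/495 = 141.8 MPa.

142 MPa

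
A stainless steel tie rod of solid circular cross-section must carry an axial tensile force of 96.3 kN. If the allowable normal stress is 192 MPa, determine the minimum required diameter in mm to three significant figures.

25.3 mm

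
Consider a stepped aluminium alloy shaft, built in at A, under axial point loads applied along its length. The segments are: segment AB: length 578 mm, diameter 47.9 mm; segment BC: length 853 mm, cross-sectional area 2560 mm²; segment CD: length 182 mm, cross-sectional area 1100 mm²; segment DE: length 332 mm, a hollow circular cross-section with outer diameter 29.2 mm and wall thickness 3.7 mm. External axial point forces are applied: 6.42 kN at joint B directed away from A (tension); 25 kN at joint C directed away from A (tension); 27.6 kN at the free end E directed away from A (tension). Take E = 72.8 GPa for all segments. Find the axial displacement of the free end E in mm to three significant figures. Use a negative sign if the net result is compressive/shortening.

0.988 mm

Internal axial forces (sectioning from the free end, tension +): N_DE = 27.6 kN, N_CD = 27.6 kN, N_BC = 52.6 kN, N_AB = 59.02 kN.
A_AB = 1802 mm².
A_DE = 296.4 mm².
δ_AB = 59020·578/(1802·72800) = 0.26 mm
δ_BC = 52600·853/(2560·72800) = 0.2407 mm
δ_CD = 27600·182/(1100·72800) = 0.06273 mm
δ_DE = 27600·332/(296.4·72800) = 0.4246 mm
δ = Σδ_i = 0.9882 mm.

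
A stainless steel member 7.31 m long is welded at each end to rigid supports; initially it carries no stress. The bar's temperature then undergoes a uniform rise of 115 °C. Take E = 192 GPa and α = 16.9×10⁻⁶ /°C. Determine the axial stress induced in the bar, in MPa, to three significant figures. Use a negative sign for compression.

-373 MPa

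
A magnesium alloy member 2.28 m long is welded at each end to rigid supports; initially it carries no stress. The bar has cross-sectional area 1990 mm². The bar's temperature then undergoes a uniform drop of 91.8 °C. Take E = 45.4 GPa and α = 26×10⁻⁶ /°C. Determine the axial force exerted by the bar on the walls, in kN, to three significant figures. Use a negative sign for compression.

216 kN

Free thermal expansion αLΔT = 26e-6 · 2280 · -91.8 = -5.442 mm.
The walls impose strain ε = −(-5.442)/2280 = 2.3868e-03; σ = Eε = 45400 · 2.3868e-03 = 108.4 MPa.
Wall reaction R = σ·A = 108.4·1990 = 215600 N = 215.6 kN.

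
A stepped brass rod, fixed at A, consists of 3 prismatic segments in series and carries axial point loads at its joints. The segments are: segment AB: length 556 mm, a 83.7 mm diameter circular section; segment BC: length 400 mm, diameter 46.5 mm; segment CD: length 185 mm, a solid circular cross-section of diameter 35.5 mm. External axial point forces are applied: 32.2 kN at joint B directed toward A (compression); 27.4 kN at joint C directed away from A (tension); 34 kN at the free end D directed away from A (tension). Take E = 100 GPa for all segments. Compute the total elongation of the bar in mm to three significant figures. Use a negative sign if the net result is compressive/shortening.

Internal axial forces (sectioning from the free end, tension +): N_CD = 34 kN, N_BC = 61.4 kN, N_AB = 29.2 kN.
A_AB = 5502 mm².
A_BC = 1698 mm².
A_CD = 989.8 mm².
δ_AB = 29200·556/(5502·100000) = 0.02951 mm
δ_BC = 61400·400/(1698·100000) = 0.1446 mm
δ_CD = 34000·185/(989.8·100000) = 0.06355 mm
δ = Σδ_i = 0.2377 mm.

0.238 mm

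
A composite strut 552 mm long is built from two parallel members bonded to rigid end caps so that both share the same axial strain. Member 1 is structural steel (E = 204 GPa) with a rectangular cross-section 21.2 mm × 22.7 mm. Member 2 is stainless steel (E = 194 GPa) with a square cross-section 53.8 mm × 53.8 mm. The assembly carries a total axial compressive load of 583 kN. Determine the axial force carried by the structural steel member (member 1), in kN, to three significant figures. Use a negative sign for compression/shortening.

-86.8 kN

A_1 = 481.2 mm².
A_2 = 2894 mm².
Equal strain + equilibrium ⇒ each member carries load in proportion to AE: A₁E₁ = 98170000 N, A₂E₂ = 561500000 N, ΣAE = 659700000 N.
F₁ = P·A₁E₁/ΣAE = -583000·98170000/659700000 = -86760 N.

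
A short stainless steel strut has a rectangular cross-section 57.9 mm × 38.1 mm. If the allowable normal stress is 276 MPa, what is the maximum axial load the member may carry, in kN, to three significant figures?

609 kN

A = 2206 mm².
P_max = σ_allow · A = 276 · 2206 = 608900 N = 608.9 kN.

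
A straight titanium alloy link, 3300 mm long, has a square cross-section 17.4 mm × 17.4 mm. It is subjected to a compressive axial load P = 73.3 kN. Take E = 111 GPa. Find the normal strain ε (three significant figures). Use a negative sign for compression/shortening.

A = 302.8 mm².
σ = N/A = -242.1 MPa; ε = σ/E = -242.1/111000 = -2.181e-03.

-0.00218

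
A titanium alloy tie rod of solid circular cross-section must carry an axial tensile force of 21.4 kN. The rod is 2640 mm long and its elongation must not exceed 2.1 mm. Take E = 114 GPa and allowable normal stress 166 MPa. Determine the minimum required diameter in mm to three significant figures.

Required area A ≥ P/σ_allow = 21400/166 = 128.9 mm².
For a solid circular section, d ≥ √(4A/π) = 12.81 mm.
Elongation limit: A ≥ PL/(Eδ_allow) = 21400·2640/(114000·2.1) = 236 mm² ⇒ d ≥ 17.33 mm.
The elongation limit governs.

17.3 mm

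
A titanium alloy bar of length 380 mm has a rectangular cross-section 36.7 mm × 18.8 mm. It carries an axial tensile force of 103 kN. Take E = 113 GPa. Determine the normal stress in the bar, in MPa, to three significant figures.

A = 690 mm².
σ = N/A = 103000/690 = 149.3 MPa.

149 MPa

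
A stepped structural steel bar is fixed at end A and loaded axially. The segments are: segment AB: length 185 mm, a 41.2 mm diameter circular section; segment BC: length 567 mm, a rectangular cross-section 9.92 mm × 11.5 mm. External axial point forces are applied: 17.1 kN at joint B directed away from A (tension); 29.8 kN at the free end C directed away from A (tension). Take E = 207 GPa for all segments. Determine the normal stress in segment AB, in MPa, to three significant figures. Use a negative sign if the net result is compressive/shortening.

Internal axial forces (sectioning from the free end, tension +): N_BC = 29.8 kN, N_AB = 46.9 kN.
A_AB = 1333 mm².
σ_AB = N_AB/A_AB = 46900/1333 = 35.18 MPa.

35.2 MPa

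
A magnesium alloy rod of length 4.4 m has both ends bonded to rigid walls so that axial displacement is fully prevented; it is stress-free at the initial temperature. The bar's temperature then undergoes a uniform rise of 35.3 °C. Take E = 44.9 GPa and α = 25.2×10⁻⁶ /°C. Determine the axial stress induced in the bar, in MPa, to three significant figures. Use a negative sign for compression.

-39.9 MPa

Free thermal expansion αLΔT = 25.2e-6 · 4400 · 35.3 = 3.914 mm.
The walls impose strain ε = −(3.914)/4400 = -8.8956e-04; σ = Eε = 44900 · -8.8956e-04 = -39.94 MPa.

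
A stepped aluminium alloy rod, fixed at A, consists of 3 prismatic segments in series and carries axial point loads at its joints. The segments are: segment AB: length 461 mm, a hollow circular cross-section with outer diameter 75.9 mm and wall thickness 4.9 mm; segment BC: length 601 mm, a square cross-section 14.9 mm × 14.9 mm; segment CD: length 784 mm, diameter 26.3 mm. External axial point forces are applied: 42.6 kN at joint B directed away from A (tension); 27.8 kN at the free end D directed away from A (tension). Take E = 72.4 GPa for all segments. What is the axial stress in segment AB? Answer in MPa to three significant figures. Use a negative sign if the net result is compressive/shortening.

Internal axial forces (sectioning from the free end, tension +): N_CD = 27.8 kN, N_BC = 27.8 kN, N_AB = 70.4 kN.
A_AB = 1093 mm².
σ_AB = N_AB/A_AB = 70400/1093 = 64.41 MPa.

64.4 MPa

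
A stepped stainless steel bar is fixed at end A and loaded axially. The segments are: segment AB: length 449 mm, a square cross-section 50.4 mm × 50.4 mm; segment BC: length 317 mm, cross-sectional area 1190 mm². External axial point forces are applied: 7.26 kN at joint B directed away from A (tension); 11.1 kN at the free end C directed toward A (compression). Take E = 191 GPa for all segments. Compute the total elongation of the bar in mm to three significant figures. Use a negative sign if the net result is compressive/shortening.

Internal axial forces (sectioning from the free end, tension +): N_BC = -11.1 kN, N_AB = -3.84 kN.
A_AB = 2540 mm².
δ_AB = -3840·449/(2540·191000) = -0.003554 mm
δ_BC = -11100·317/(1190·191000) = -0.01548 mm
δ = Σδ_i = -0.01903 mm.

-0.0190 mm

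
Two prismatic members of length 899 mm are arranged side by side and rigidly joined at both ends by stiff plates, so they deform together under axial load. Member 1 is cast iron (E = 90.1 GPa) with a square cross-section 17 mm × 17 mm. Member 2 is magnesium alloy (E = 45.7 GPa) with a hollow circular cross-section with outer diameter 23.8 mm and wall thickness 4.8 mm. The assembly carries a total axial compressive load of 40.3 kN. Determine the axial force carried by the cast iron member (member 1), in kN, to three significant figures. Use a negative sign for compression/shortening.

A_1 = 289 mm².
A_2 = 286.5 mm².
Equal strain + equilibrium ⇒ each member carries load in proportion to AE: A₁E₁ = 26040000 N, A₂E₂ = 13090000 N, ΣAE = 39130000 N.
F₁ = P·A₁E₁/ΣAE = -40300·26040000/39130000 = -26820 N.

-26.8 kN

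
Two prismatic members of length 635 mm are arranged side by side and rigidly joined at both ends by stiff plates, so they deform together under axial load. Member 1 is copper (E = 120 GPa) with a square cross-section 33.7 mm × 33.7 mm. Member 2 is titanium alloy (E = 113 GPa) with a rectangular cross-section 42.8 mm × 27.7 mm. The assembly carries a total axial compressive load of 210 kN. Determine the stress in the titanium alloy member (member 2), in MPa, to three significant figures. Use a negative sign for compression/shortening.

A_1 = 1136 mm².
A_2 = 1186 mm².
Equal strain + equilibrium ⇒ each member carries load in proportion to AE: A₁E₁ = 136300000 N, A₂E₂ = 134000000 N, ΣAE = 270300000 N.
σ₂ = P·E₂/ΣAE = -210000·113000/270300000 = -87.81 MPa.

-87.8 MPa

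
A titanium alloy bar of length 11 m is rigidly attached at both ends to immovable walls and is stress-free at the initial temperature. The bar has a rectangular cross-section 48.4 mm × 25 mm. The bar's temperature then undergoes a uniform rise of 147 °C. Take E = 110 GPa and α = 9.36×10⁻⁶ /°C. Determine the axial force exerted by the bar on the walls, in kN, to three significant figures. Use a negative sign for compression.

Free thermal expansion αLΔT = 9.36e-6 · 11000 · 147 = 15.14 mm.
The walls impose strain ε = −(15.14)/11000 = -1.3759e-03; σ = Eε = 110000 · -1.3759e-03 = -151.4 MPa.
Wall reaction R = σ·A = -151.4·1210 = -183100 N = -183.1 kN.

-183 kN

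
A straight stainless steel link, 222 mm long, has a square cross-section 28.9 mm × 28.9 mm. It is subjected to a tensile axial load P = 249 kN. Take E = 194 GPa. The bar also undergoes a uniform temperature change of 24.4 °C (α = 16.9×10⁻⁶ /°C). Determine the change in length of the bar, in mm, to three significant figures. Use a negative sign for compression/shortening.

0.433 mm

A = 835.2 mm².
δ_mech = NL/(AE) = 249000·222/(835.2·194000) = 0.3412 mm.
δ_thermal = αLΔT = 16.9e-6·222·24.4 = 0.09154 mm.
δ = δ_mech + δ_thermal = 0.4327 mm.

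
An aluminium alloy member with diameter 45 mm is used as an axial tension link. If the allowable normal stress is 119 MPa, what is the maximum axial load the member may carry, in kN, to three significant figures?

189 kN

A = 1590 mm².
P_max = σ_allow · A = 119 · 1590 = 189300 N = 189.3 kN.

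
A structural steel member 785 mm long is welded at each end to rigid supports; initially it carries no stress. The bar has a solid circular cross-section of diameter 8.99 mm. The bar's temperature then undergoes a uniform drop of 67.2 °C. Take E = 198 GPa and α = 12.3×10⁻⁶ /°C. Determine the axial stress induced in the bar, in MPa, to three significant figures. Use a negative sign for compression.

Free thermal expansion αLΔT = 12.3e-6 · 785 · -67.2 = -0.6488 mm.
The walls impose strain ε = −(-0.6488)/785 = 8.2656e-04; σ = Eε = 198000 · 8.2656e-04 = 163.7 MPa.

164 MPa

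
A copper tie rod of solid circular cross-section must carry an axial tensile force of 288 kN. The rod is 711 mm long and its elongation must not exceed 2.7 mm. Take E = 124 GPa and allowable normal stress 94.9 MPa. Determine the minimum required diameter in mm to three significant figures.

Required area A ≥ P/σ_allow = 288000/94.9 = 3035 mm².
For a solid circular section, d ≥ √(4A/π) = 62.16 mm.
Elongation limit: A ≥ PL/(Eδ_allow) = 288000·711/(124000·2.7) = 611.6 mm² ⇒ d ≥ 27.91 mm.
The stress limit governs.

62.2 mm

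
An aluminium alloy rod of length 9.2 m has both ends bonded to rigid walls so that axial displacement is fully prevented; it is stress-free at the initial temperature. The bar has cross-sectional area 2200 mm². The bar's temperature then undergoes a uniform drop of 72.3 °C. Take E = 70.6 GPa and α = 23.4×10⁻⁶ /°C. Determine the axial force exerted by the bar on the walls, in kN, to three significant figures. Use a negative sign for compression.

Free thermal expansion αLΔT = 23.4e-6 · 9200 · -72.3 = -15.56 mm.
The walls impose strain ε = −(-15.56)/9200 = 1.6918e-03; σ = Eε = 70600 · 1.6918e-03 = 119.4 MPa.
Wall reaction R = σ·A = 119.4·2200 = 262800 N = 262.8 kN.

263 kN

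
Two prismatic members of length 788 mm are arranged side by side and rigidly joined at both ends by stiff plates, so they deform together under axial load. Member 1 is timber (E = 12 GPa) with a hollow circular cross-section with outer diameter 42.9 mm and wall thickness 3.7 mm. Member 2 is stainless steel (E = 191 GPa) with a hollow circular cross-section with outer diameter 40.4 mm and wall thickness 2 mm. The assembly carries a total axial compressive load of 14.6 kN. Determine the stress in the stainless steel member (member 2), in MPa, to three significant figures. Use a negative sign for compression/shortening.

A_1 = 455.7 mm².
A_2 = 241.3 mm².
Equal strain + equilibrium ⇒ each member carries load in proportion to AE: A₁E₁ = 5468000 N, A₂E₂ = 46080000 N, ΣAE = 51550000 N.
σ₂ = P·E₂/ΣAE = -14600·191000/51550000 = -54.09 MPa.

-54.1 MPa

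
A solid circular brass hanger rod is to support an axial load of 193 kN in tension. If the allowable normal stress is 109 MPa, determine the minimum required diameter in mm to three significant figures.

Required area A ≥ P/σ_allow = 193000/109 = 1771 mm².
For a solid circular section, d ≥ √(4A/π) = 47.48 mm.

47.5 mm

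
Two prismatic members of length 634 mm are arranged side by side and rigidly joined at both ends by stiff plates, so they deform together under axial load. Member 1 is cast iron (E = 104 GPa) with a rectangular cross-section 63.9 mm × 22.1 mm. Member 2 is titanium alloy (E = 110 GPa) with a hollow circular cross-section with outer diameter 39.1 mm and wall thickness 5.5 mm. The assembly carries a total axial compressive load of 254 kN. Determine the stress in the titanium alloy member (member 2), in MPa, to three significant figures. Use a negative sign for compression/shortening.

A_1 = 1412 mm².
A_2 = 580.6 mm².
Equal strain + equilibrium ⇒ each member carries load in proportion to AE: A₁E₁ = 146900000 N, A₂E₂ = 63860000 N, ΣAE = 210700000 N.
σ₂ = P·E₂/ΣAE = -254000·110000/210700000 = -132.6 MPa.

-133 MPa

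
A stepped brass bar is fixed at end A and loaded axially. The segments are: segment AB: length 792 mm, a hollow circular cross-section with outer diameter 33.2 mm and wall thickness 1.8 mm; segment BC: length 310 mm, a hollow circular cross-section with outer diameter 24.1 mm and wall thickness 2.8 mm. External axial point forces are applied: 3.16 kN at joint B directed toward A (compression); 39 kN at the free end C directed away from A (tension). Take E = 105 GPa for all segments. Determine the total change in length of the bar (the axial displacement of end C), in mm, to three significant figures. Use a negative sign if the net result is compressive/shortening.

Internal axial forces (sectioning from the free end, tension +): N_BC = 39 kN, N_AB = 35.84 kN.
A_AB = 177.6 mm².
A_BC = 187.4 mm².
δ_AB = 35840·792/(177.6·105000) = 1.522 mm
δ_BC = 39000·310/(187.4·105000) = 0.6145 mm
δ = Σδ_i = 2.137 mm.

2.14 mm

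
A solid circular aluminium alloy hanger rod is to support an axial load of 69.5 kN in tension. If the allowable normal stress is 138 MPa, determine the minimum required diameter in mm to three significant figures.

Required area A ≥ P/σ_allow = 69500/138 = 503.6 mm².
For a solid circular section, d ≥ √(4A/π) = 25.32 mm.

25.3 mm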